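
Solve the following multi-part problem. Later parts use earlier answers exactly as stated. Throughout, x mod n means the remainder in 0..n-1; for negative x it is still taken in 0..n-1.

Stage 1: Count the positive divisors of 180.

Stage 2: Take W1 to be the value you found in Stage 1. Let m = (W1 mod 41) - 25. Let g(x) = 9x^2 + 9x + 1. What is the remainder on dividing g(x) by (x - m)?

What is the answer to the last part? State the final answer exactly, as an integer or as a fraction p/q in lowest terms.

379

Stage 1: 180 = 2^2 * 3^2 * 5; number of divisors = (2+1) * (2+1) * (1+1) = 18; answer 18
Stage 2: W1 = 18; m = -7; remainder = value at the root: 9*(-7)^2 + 9*(-7)^1 + 1 = (441) + (-63) + (1) = 379; answer 379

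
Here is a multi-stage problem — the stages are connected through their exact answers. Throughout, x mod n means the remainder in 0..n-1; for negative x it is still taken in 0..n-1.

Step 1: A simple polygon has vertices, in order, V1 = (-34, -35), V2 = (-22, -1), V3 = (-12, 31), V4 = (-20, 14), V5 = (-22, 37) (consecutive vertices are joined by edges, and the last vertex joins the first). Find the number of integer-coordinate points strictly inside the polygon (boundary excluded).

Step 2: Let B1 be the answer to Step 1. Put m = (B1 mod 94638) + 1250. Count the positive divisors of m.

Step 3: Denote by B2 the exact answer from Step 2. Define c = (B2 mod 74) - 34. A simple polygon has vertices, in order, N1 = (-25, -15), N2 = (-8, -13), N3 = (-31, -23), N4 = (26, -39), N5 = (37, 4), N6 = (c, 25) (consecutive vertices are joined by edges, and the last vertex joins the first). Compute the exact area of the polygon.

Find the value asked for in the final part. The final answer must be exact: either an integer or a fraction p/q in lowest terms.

2692

Step 1: cross terms: (-34*-1 - -22*-35)=-736, (-22*31 - -12*-1)=-694, (-12*14 - -20*31)=452, (-20*37 - -22*14)=-432, (-22*-35 - -34*37)=2028; twice the area = |618| = 618; area = 309; boundary points = 2 + 2 + 1 + 1 + 12 = 18; strictly interior points = area - boundary/2 + 1 = 301; answer 301
Step 2: B1 = 301; m = 1551; 1551 = 3 * 11 * 47; number of divisors = (1+1) * (1+1) * (1+1) = 8; answer 8
Step 3: B2 = 8; c = -26; cross terms: (-25*-13 - -8*-15)=205, (-8*-23 - -31*-13)=-219, (-31*-39 - 26*-23)=1807, (26*4 - 37*-39)=1547, (37*25 - -26*4)=1029, (-26*-15 - -25*25)=1015; twice the area = |5384| = 5384; area = 2692; answer 2692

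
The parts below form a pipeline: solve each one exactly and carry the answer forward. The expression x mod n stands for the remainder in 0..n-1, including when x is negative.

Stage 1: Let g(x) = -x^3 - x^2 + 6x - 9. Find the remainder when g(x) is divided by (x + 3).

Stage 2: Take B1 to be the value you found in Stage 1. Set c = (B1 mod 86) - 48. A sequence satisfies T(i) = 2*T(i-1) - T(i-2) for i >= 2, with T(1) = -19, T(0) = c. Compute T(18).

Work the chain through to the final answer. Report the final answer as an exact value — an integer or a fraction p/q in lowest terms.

Stage 1: remainder = value at the root: -1*(-3)^3 - 1*(-3)^2 + 6*(-3)^1 - 9 = (27) + (-9) + (-18) + (-9) = -9; answer -9
Stage 2: B1 = -9; c = 29; T(2) = 2*(-19) - 1*(29) = -67; iterating: T(2)=-67, T(3)=-115, T(4)=-163, T(5)=-211, T(6)=-259, T(7)=-307, T(8)=-355, T(9)=-403, T(10)=-451, T(11)=-499, T(12)=-547, T(13)=-595, T(14)=-643, T(15)=-691, T(16)=-739, T(17)=-787, T(18)=-835; answer -835

-835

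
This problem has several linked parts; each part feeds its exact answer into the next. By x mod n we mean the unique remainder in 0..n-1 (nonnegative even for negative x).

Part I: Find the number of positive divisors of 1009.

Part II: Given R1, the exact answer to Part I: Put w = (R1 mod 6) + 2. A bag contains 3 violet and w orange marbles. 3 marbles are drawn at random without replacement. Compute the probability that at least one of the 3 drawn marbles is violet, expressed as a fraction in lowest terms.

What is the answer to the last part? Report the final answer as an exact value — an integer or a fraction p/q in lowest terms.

Part I: 1009 is prime, so its only divisors are 1 and 1009; count = 2; answer 2
Part II: R1 = 2; w = 4; total draws C(7,3) = 35; complement C(4,3) = 4; favorable 35 - 4 = 31; P = 31/35; answer 31/35

31/35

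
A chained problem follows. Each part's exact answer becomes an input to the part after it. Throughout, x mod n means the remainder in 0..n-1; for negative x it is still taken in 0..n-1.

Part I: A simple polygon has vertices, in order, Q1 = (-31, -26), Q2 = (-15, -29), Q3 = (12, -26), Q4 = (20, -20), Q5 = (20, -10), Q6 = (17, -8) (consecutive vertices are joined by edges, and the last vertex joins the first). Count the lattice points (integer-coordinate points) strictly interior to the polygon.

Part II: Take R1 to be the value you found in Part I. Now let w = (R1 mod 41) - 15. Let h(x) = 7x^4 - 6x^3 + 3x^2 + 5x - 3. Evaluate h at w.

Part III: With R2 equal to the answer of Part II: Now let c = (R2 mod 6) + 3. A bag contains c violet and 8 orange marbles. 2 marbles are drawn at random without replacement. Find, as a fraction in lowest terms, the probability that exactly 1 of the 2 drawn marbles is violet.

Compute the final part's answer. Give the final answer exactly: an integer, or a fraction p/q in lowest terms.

48/91

Part I: cross terms: (-31*-29 - -15*-26)=509, (-15*-26 - 12*-29)=738, (12*-20 - 20*-26)=280, (20*-10 - 20*-20)=200, (20*-8 - 17*-10)=10, (17*-26 - -31*-8)=-690; twice the area = |1047| = 1047; area = 1047/2; boundary points = 1 + 3 + 2 + 10 + 1 + 6 = 23; strictly interior points = area - boundary/2 + 1 = 513; answer 513
Part II: R1 = 513; w = 6; 7*(6)^4 - 6*(6)^3 + 3*(6)^2 + 5*(6)^1 - 3 = (9072) + (-1296) + (108) + (30) + (-3) = 7911; answer 7911
Part III: R2 = 7911; c = 6; total draws C(14,2) = 91; favorable C(6,1)*C(8,1) = 48; P = 48/91; answer 48/91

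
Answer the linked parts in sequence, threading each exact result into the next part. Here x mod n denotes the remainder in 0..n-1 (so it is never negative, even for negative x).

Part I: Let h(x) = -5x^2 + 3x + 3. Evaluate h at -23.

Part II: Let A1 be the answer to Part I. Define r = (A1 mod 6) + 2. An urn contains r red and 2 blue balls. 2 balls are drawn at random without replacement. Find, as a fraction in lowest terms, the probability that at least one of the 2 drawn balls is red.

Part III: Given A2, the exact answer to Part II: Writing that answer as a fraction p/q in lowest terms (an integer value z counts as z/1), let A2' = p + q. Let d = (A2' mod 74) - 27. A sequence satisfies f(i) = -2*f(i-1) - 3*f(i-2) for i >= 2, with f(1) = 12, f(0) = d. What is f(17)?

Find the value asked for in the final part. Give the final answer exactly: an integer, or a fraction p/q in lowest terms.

-94644

Part I: -5*(-23)^2 + 3*(-23)^1 + 3 = (-2645) + (-69) + (3) = -2711; answer -2711
Part II: A1 = -2711; r = 3; total draws C(5,2) = 10; complement C(2,2) = 1; favorable 10 - 1 = 9; P = 9/10; answer 9/10
Part III: A2 = 9/10; threaded value p + q = 19; d = -8; f(2) = -2*(12) - 3*(-8) = 0; iterating: f(2)=0, f(3)=-36, f(4)=72, f(5)=-36, f(6)=-144, f(7)=396, f(8)=-360, f(9)=-468, f(10)=2016, f(11)=-2628, f(12)=-792, f(13)=9468, f(14)=-16560, f(15)=4716, f(16)=40248, f(17)=-94644; answer -94644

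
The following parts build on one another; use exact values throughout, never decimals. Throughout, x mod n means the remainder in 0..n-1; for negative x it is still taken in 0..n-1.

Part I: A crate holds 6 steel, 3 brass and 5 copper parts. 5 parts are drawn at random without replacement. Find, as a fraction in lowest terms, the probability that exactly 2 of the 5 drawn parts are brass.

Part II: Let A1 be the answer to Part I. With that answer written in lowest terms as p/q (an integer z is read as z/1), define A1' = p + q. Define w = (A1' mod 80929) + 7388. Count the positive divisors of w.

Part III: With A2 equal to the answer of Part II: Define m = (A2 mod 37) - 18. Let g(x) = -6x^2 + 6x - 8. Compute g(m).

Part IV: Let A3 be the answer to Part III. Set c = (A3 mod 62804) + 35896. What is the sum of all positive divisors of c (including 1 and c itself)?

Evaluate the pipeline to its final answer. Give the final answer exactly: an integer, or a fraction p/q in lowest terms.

192600

Part I: total draws C(14,5) = 2002; favorable C(3,2)*C(11,3) = 495; P = 45/182; answer 45/182
Part II: A1 = 45/182; threaded value p + q = 227; w = 7615; 7615 = 5 * 1523; number of divisors = (1+1) * (1+1) = 4; answer 4
Part III: A2 = 4; m = -14; -6*(-14)^2 + 6*(-14)^1 - 8 = (-1176) + (-84) + (-8) = -1268; answer -1268
Part IV: A3 = -1268; c = 97432; 97432 = 2^3 * 19 * 641; sigma = (1 + 2 + 4 + 8) * (1 + 19) * (1 + 641) = 15 * 20 * 642 = 192600; answer 192600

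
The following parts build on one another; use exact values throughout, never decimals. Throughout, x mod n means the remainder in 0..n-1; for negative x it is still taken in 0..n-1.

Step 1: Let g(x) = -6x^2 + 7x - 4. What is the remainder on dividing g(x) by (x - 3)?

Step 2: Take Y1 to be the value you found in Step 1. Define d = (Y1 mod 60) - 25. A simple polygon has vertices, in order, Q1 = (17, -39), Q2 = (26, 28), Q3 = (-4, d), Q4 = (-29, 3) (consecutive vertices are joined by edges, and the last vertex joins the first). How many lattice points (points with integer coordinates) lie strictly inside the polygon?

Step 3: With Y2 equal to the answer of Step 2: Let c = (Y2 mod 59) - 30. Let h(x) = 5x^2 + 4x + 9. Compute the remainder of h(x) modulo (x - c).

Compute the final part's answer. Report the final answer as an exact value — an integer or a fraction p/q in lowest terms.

Step 1: remainder = value at the root: -6*(3)^2 + 7*(3)^1 - 4 = (-54) + (21) + (-4) = -37; answer -37
Step 2: Y1 = -37; d = -2; cross terms: (17*28 - 26*-39)=1490, (26*-2 - -4*28)=60, (-4*3 - -29*-2)=-70, (-29*-39 - 17*3)=1080; twice the area = |2560| = 2560; area = 1280; boundary points = 1 + 30 + 5 + 2 = 38; strictly interior points = area - boundary/2 + 1 = 1262; answer 1262
Step 3: Y2 = 1262; c = -7; remainder = value at the root: 5*(-7)^2 + 4*(-7)^1 + 9 = (245) + (-28) + (9) = 226; answer 226

226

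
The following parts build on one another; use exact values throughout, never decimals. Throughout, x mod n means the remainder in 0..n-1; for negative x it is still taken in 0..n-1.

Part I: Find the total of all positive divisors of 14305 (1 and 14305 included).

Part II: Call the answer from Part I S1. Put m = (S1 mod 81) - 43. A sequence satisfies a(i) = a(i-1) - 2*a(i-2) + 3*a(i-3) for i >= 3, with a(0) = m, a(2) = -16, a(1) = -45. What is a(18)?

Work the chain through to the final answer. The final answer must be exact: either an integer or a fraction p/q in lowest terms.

Part I: 14305 = 5 * 2861; sigma = (1 + 5) * (1 + 2861) = 6 * 2862 = 17172; answer 17172
Part II: S1 = 17172; m = -43; a(3) = 1*(-16) - 2*(-45) + 3*(-43) = -55; iterating: a(3)=-55, a(4)=-158, a(5)=-96, a(6)=55, a(7)=-227, a(8)=-625, a(9)=-6, a(10)=563, a(11)=-1300, a(12)=-2444, a(13)=1845, a(14)=2833, a(15)=-8189, a(16)=-8320, a(17)=16557, a(18)=8630; answer 8630

8630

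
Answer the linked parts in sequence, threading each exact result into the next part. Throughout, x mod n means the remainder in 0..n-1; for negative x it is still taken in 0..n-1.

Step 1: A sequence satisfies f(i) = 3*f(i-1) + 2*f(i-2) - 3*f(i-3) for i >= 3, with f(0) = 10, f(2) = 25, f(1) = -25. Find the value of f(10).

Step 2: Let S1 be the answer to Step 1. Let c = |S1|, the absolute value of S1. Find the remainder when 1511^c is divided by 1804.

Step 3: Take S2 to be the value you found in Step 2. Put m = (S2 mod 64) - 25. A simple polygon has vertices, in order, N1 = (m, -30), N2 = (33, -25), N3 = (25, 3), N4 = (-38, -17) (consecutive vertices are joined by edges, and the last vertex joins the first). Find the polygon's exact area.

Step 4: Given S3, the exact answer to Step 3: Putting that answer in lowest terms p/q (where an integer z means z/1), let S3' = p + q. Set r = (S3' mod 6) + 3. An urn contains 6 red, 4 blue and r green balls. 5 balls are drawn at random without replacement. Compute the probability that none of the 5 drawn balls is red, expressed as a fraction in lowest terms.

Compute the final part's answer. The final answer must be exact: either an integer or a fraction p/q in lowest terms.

Step 1: f(3) = 3*(25) + 2*(-25) - 3*(10) = -5; iterating: f(3)=-5, f(4)=110, f(5)=245, f(6)=970, f(7)=3070, f(8)=10415, f(9)=34475, f(10)=115045; answer 115045
Step 2: S1 = 115045; c = 115045; squarings mod 1804: 1511^1=1511, 1511^2=1061, 1511^4=25, 1511^8=625, 1511^16=961, 1511^32=1677, 1511^64=1697, 1511^128=625, 1511^256=961, 1511^512=1677, 1511^1024=1697, 1511^2048=625, 1511^4096=961, 1511^8192=1677, 1511^16384=1697, 1511^32768=625, 1511^65536=961; 1511^115045 = 1511^1 * 1511^4 * 1511^32 * 1511^64 * 1511^256 * 1511^16384 * 1511^32768 * 1511^65536 = 1695 (mod 1804); answer 1695
Step 3: S2 = 1695; m = 6; cross terms: (6*-25 - 33*-30)=840, (33*3 - 25*-25)=724, (25*-17 - -38*3)=-311, (-38*-30 - 6*-17)=1242; twice the area = |2495| = 2495; area = 2495/2; answer 2495/2
Step 4: S3 = 2495/2; threaded value p + q = 2497; r = 4; total draws C(14,5) = 2002; favorable C(8,5) = 56; P = 4/143; answer 4/143

4/143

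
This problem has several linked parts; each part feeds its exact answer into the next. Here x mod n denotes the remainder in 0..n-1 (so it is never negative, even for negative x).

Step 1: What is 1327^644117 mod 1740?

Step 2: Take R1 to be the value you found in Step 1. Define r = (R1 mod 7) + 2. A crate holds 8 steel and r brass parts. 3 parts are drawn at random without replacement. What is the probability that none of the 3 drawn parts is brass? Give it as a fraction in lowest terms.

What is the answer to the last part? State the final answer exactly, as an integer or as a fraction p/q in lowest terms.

8/65

Step 1: squarings mod 1740: 1327^1=1327, 1327^2=49, 1327^4=661, 1327^8=181, 1327^16=1441, 1327^32=661, 1327^64=181, 1327^128=1441, 1327^256=661, 1327^512=181, 1327^1024=1441, 1327^2048=661, 1327^4096=181, 1327^8192=1441, 1327^16384=661, 1327^32768=181, 1327^65536=1441, 1327^131072=661, 1327^262144=181, 1327^524288=1441; 1327^644117 = 1327^1 * 1327^4 * 1327^16 * 1327^1024 * 1327^4096 * 1327^16384 * 1327^32768 * 1327^65536 * 1327^524288 = 187 (mod 1740); answer 187
Step 2: R1 = 187; r = 7; total draws C(15,3) = 455; favorable C(8,3) = 56; P = 8/65; answer 8/65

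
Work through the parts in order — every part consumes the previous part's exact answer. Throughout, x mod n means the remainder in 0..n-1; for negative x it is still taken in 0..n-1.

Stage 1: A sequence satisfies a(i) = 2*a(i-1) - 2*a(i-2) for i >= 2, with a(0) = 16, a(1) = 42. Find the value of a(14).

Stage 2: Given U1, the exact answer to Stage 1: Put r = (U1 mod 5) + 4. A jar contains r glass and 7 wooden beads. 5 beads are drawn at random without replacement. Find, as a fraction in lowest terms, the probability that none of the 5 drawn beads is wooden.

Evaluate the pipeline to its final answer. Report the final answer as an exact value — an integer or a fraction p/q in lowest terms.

2/429

Stage 1: a(2) = 2*(42) - 2*(16) = 52; iterating: a(2)=52, a(3)=20, a(4)=-64, a(5)=-168, a(6)=-208, a(7)=-80, a(8)=256, a(9)=672, a(10)=832, a(11)=320, a(12)=-1024, a(13)=-2688, a(14)=-3328; answer -3328
Stage 2: U1 = -3328; r = 6; total draws C(13,5) = 1287; favorable C(6,5) = 6; P = 2/429; answer 2/429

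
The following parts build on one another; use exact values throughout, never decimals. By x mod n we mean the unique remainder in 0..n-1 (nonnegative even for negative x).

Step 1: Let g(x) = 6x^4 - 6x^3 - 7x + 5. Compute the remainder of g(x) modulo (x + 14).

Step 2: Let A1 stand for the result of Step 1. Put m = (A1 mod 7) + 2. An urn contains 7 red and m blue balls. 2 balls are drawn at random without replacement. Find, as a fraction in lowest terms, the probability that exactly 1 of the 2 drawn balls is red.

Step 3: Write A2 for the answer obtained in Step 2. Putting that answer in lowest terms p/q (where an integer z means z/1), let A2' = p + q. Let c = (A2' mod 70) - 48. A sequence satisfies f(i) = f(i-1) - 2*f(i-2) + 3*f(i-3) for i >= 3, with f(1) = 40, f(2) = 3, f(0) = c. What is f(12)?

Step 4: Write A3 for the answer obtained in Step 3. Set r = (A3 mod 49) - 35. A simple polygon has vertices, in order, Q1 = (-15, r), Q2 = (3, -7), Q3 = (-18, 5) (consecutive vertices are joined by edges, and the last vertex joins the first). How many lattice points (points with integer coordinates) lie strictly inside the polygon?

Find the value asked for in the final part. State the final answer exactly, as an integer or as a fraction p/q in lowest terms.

Step 1: remainder = value at the root: 6*(-14)^4 - 6*(-14)^3 - 7*(-14)^1 + 5 = (230496) + (16464) + (98) + (5) = 247063; answer 247063
Step 2: A1 = 247063; m = 7; total draws C(14,2) = 91; favorable C(7,1)*C(7,1) = 49; P = 7/13; answer 7/13
Step 3: A2 = 7/13; threaded value p + q = 20; c = -28; f(3) = 1*(3) - 2*(40) + 3*(-28) = -161; iterating: f(3)=-161, f(4)=-47, f(5)=284, f(6)=-105, f(7)=-814, f(8)=248, f(9)=1561, f(10)=-1377, f(11)=-3755, f(12)=3682; answer 3682
Step 4: A3 = 3682; r = -28; cross terms: (-15*-7 - 3*-28)=189, (3*5 - -18*-7)=-111, (-18*-28 - -15*5)=579; twice the area = |657| = 657; area = 657/2; boundary points = 3 + 3 + 3 = 9; strictly interior points = area - boundary/2 + 1 = 325; answer 325

325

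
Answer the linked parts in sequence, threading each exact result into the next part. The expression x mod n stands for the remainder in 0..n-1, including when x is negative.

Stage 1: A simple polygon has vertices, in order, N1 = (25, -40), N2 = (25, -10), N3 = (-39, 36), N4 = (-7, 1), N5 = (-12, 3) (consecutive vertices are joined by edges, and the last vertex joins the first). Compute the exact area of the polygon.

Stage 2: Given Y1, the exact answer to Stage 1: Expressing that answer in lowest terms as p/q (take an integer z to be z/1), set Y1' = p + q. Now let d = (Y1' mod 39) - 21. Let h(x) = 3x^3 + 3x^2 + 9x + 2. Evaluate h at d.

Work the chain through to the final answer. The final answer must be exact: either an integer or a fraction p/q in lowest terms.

Stage 1: cross terms: (25*-10 - 25*-40)=750, (25*36 - -39*-10)=510, (-39*1 - -7*36)=213, (-7*3 - -12*1)=-9, (-12*-40 - 25*3)=405; twice the area = |1869| = 1869; area = 1869/2; answer 1869/2
Stage 2: Y1 = 1869/2; threaded value p + q = 1871; d = 17; 3*(17)^3 + 3*(17)^2 + 9*(17)^1 + 2 = (14739) + (867) + (153) + (2) = 15761; answer 15761

15761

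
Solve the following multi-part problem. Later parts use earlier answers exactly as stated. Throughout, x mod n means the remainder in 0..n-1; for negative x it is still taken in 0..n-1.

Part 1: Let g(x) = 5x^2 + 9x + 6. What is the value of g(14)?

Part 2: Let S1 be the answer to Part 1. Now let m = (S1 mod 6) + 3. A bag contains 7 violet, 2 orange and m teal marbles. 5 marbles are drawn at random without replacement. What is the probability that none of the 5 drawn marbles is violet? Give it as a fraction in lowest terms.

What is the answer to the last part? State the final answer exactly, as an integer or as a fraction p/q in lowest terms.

Part 1: 5*(14)^2 + 9*(14)^1 + 6 = (980) + (126) + (6) = 1112; answer 1112
Part 2: S1 = 1112; m = 5; total draws C(14,5) = 2002; favorable C(7,5) = 21; P = 3/286; answer 3/286

3/286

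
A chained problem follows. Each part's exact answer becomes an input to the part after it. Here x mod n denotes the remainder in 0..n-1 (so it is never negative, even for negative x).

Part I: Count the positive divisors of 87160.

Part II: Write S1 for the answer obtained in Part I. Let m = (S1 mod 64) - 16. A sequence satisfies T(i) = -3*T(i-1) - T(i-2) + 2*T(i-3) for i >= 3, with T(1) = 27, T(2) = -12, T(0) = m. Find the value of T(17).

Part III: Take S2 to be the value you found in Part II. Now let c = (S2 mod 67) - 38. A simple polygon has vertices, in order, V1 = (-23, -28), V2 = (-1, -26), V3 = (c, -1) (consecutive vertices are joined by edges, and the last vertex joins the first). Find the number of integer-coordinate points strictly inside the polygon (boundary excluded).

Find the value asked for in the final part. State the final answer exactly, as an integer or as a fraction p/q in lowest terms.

Part I: 87160 = 2^3 * 5 * 2179; number of divisors = (3+1) * (1+1) * (1+1) = 16; answer 16
Part II: S1 = 16; m = 0; T(3) = -3*(-12) - 1*(27) + 2*(0) = 9; iterating: T(3)=9, T(4)=39, T(5)=-150, T(6)=429, T(7)=-1059, T(8)=2448, T(9)=-5427, T(10)=11715, T(11)=-24822, T(12)=51897, T(13)=-107439, T(14)=220776, T(15)=-451095, T(16)=917631, T(17)=-1860246; answer -1860246
Part III: S2 = -1860246; c = -29; cross terms: (-23*-26 - -1*-28)=570, (-1*-1 - -29*-26)=-753, (-29*-28 - -23*-1)=789; twice the area = |606| = 606; area = 303; boundary points = 2 + 1 + 3 = 6; strictly interior points = area - boundary/2 + 1 = 301; answer 301

301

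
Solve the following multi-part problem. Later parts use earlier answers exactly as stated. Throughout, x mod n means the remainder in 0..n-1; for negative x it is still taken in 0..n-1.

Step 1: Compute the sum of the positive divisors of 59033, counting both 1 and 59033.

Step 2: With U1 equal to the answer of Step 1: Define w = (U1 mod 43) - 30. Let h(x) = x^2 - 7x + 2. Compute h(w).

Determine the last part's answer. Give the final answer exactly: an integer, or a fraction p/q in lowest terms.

-10

Step 1: 59033 = 13 * 19 * 239; sigma = (1 + 13) * (1 + 19) * (1 + 239) = 14 * 20 * 240 = 67200; answer 67200
Step 2: U1 = 67200; w = 4; 1*(4)^2 - 7*(4)^1 + 2 = (16) + (-28) + (2) = -10; answer -10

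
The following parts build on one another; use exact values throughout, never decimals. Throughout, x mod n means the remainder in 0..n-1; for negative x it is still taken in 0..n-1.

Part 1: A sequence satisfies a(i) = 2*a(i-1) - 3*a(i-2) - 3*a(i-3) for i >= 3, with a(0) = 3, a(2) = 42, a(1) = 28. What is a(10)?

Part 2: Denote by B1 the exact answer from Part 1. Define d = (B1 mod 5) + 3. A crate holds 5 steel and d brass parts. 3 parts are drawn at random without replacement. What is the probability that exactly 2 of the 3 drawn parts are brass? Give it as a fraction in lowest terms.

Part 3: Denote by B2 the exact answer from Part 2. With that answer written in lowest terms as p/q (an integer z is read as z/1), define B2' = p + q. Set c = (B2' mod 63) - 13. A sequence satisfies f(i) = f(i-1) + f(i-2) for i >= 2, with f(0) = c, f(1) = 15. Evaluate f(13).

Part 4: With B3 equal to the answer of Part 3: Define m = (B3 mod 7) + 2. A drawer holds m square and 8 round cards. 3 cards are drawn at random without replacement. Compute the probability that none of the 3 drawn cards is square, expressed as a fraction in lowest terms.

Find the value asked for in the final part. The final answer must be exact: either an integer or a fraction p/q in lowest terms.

Part 1: a(3) = 2*(42) - 3*(28) - 3*(3) = -9; iterating: a(3)=-9, a(4)=-228, a(5)=-555, a(6)=-399, a(7)=1551, a(8)=5964, a(9)=8472, a(10)=-5601; answer -5601
Part 2: B1 = -5601; d = 7; total draws C(12,3) = 220; favorable C(7,2)*C(5,1) = 105; P = 21/44; answer 21/44
Part 3: B2 = 21/44; threaded value p + q = 65; c = -11; f(2) = 1*(15) + 1*(-11) = 4; iterating: f(2)=4, f(3)=19, f(4)=23, f(5)=42, f(6)=65, f(7)=107, f(8)=172, f(9)=279, f(10)=451, f(11)=730, f(12)=1181, f(13)=1911; answer 1911
Part 4: B3 = 1911; m = 2; total draws C(10,3) = 120; favorable C(8,3) = 56; P = 7/15; answer 7/15

7/15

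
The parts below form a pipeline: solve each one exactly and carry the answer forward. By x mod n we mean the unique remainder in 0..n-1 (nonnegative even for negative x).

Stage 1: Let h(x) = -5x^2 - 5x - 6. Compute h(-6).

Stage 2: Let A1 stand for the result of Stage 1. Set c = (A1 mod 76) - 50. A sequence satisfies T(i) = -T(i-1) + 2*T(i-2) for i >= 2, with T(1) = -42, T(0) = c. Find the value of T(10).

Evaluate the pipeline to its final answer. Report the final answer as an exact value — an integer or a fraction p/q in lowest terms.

Stage 1: -5*(-6)^2 - 5*(-6)^1 - 6 = (-180) + (30) + (-6) = -156; answer -156
Stage 2: A1 = -156; c = 22; T(2) = -1*(-42) + 2*(22) = 86; iterating: T(2)=86, T(3)=-170, T(4)=342, T(5)=-682, T(6)=1366, T(7)=-2730, T(8)=5462, T(9)=-10922, T(10)=21846; answer 21846

21846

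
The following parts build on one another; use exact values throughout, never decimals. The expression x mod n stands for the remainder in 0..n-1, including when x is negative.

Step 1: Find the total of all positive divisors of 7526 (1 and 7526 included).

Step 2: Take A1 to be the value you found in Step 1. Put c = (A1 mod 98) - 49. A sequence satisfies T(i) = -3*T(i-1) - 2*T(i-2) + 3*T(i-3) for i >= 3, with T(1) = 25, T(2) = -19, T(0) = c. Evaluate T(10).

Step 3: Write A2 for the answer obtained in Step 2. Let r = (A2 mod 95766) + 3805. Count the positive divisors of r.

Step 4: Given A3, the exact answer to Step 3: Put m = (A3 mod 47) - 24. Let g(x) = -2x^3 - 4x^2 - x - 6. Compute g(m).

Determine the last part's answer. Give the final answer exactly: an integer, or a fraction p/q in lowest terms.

7178

Step 1: 7526 = 2 * 53 * 71; sigma = (1 + 2) * (1 + 53) * (1 + 71) = 3 * 54 * 72 = 11664; answer 11664
Step 2: A1 = 11664; c = -47; T(3) = -3*(-19) - 2*(25) + 3*(-47) = -134; iterating: T(3)=-134, T(4)=515, T(5)=-1334, T(6)=2570, T(7)=-3497, T(8)=1349, T(9)=10657, T(10)=-45160; answer -45160
Step 3: A2 = -45160; r = 54411; 54411 = 3 * 7 * 2591; number of divisors = (1+1) * (1+1) * (1+1) = 8; answer 8
Step 4: A3 = 8; m = -16; -2*(-16)^3 - 4*(-16)^2 - 1*(-16)^1 - 6 = (8192) + (-1024) + (16) + (-6) = 7178; answer 7178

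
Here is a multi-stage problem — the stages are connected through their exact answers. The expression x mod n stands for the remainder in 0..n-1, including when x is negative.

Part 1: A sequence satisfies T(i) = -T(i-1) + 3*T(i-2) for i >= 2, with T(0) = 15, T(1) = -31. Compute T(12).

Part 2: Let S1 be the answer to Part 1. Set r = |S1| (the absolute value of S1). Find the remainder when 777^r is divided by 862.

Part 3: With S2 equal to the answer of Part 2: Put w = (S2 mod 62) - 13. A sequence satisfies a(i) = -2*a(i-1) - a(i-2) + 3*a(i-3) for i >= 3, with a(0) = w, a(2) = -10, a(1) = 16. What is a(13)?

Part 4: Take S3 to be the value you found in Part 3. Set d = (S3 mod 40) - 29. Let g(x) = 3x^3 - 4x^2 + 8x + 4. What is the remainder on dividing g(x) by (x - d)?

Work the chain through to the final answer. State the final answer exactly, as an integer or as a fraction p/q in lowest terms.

73

Part 1: T(2) = -1*(-31) + 3*(15) = 76; iterating: T(2)=76, T(3)=-169, T(4)=397, T(5)=-904, T(6)=2095, T(7)=-4807, T(8)=11092, T(9)=-25513, T(10)=58789, T(11)=-135328, T(12)=311695; answer 311695
Part 2: S1 = 311695; r = 311695; squarings mod 862: 777^1=777, 777^2=329, 777^4=491, 777^8=583, 777^16=261, 777^32=23, 777^64=529, 777^128=553, 777^256=661, 777^512=749, 777^1024=701, 777^2048=61, 777^4096=273, 777^8192=397, 777^16384=725, 777^32768=667, 777^65536=97, 777^131072=789, 777^262144=157; 777^311695 = 777^1 * 777^2 * 777^4 * 777^8 * 777^128 * 777^256 * 777^16384 * 777^32768 * 777^262144 = 651 (mod 862); answer 651
Part 3: S2 = 651; w = 18; a(3) = -2*(-10) - 1*(16) + 3*(18) = 58; iterating: a(3)=58, a(4)=-58, a(5)=28, a(6)=176, a(7)=-554, a(8)=1016, a(9)=-950, a(10)=-778, a(11)=5554, a(12)=-13180, a(13)=18472; answer 18472
Part 4: S3 = 18472; d = 3; remainder = value at the root: 3*(3)^3 - 4*(3)^2 + 8*(3)^1 + 4 = (81) + (-36) + (24) + (4) = 73; answer 73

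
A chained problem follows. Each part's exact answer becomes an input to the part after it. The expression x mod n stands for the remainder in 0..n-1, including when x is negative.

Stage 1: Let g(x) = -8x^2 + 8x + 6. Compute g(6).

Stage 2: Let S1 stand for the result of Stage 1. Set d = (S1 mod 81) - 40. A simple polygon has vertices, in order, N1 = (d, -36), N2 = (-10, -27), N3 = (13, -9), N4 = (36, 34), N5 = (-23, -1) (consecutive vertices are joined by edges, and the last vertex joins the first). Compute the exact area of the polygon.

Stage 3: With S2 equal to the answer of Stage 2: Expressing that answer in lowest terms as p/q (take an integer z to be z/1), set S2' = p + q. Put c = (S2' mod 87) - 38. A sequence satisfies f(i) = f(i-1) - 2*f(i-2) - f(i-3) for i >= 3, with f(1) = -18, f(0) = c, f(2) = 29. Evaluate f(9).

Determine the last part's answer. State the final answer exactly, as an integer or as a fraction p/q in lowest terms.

1335

Stage 1: -8*(6)^2 + 8*(6)^1 + 6 = (-288) + (48) + (6) = -234; answer -234
Stage 2: S1 = -234; d = -31; cross terms: (-31*-27 - -10*-36)=477, (-10*-9 - 13*-27)=441, (13*34 - 36*-9)=766, (36*-1 - -23*34)=746, (-23*-36 - -31*-1)=797; twice the area = |3227| = 3227; area = 3227/2; answer 3227/2
Stage 3: S2 = 3227/2; threaded value p + q = 3229; c = -28; f(3) = 1*(29) - 2*(-18) - 1*(-28) = 93; iterating: f(3)=93, f(4)=53, f(5)=-162, f(6)=-361, f(7)=-90, f(8)=794, f(9)=1335; answer 1335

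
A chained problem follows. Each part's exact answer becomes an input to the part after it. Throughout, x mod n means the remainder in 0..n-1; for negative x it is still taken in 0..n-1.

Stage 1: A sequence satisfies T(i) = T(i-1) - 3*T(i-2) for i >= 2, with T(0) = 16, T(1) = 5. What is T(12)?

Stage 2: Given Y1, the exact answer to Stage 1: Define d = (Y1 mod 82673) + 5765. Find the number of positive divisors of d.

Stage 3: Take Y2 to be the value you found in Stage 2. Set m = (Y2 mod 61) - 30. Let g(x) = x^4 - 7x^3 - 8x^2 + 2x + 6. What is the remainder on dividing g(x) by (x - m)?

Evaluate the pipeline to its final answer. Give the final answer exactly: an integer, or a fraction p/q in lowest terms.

143178

Stage 1: T(2) = 1*(5) - 3*(16) = -43; iterating: T(2)=-43, T(3)=-58, T(4)=71, T(5)=245, T(6)=32, T(7)=-703, T(8)=-799, T(9)=1310, T(10)=3707, T(11)=-223, T(12)=-11344; answer -11344
Stage 2: Y1 = -11344; d = 77094; 77094 = 2 * 3^2 * 4283; number of divisors = (1+1) * (2+1) * (1+1) = 12; answer 12
Stage 3: Y2 = 12; m = -18; remainder = value at the root: 1*(-18)^4 - 7*(-18)^3 - 8*(-18)^2 + 2*(-18)^1 + 6 = (104976) + (40824) + (-2592) + (-36) + (6) = 143178; answer 143178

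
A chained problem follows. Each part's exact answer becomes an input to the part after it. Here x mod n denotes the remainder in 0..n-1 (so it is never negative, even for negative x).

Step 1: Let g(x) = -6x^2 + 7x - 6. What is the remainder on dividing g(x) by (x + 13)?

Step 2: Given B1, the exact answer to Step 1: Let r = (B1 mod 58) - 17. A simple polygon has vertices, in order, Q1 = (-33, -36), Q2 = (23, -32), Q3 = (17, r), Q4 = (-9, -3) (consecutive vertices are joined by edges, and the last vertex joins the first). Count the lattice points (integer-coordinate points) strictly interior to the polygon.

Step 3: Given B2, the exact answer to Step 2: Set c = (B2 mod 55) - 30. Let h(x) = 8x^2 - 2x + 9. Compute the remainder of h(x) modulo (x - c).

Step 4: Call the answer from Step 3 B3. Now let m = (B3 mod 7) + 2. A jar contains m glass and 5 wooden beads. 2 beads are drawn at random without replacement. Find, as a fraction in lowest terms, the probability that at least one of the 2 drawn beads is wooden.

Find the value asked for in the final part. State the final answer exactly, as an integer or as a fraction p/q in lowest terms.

Step 1: remainder = value at the root: -6*(-13)^2 + 7*(-13)^1 - 6 = (-1014) + (-91) + (-6) = -1111; answer -1111
Step 2: B1 = -1111; r = 32; cross terms: (-33*-32 - 23*-36)=1884, (23*32 - 17*-32)=1280, (17*-3 - -9*32)=237, (-9*-36 - -33*-3)=225; twice the area = |3626| = 3626; area = 1813; boundary points = 4 + 2 + 1 + 3 = 10; strictly interior points = area - boundary/2 + 1 = 1809; answer 1809
Step 3: B2 = 1809; c = 19; remainder = value at the root: 8*(19)^2 - 2*(19)^1 + 9 = (2888) + (-38) + (9) = 2859; answer 2859
Step 4: B3 = 2859; m = 5; total draws C(10,2) = 45; complement C(5,2) = 10; favorable 45 - 10 = 35; P = 7/9; answer 7/9

7/9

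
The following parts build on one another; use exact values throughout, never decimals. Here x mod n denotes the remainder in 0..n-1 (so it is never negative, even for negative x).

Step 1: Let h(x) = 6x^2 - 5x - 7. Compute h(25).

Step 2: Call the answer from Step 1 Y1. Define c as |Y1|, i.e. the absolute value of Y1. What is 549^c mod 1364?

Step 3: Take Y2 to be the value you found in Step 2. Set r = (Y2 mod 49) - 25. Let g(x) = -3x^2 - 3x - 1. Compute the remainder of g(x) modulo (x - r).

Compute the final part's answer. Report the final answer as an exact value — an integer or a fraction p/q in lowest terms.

-7

Step 1: 6*(25)^2 - 5*(25)^1 - 7 = (3750) + (-125) + (-7) = 3618; answer 3618
Step 2: Y1 = 3618; c = 3618; squarings mod 1364: 549^1=549, 549^2=1321, 549^4=485, 549^8=617, 549^16=133, 549^32=1321, 549^64=485, 549^128=617, 549^256=133, 549^512=1321, 549^1024=485, 549^2048=617; 549^3618 = 549^2 * 549^32 * 549^512 * 549^1024 * 549^2048 = 1101 (mod 1364); answer 1101
Step 3: Y2 = 1101; r = -2; remainder = value at the root: -3*(-2)^2 - 3*(-2)^1 - 1 = (-12) + (6) + (-1) = -7; answer -7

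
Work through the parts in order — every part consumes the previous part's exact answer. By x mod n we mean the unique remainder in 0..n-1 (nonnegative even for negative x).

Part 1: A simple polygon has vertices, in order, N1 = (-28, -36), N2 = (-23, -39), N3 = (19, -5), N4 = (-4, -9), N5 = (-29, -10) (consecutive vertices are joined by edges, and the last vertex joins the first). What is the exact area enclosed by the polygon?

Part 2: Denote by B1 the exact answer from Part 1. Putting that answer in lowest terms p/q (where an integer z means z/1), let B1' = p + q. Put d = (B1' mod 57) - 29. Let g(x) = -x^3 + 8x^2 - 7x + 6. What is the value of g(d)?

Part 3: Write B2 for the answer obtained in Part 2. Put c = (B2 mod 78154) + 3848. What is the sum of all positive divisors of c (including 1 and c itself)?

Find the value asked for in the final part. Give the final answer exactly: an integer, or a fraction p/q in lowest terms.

Part 1: cross terms: (-28*-39 - -23*-36)=264, (-23*-5 - 19*-39)=856, (19*-9 - -4*-5)=-191, (-4*-10 - -29*-9)=-221, (-29*-36 - -28*-10)=764; twice the area = |1472| = 1472; area = 736; answer 736
Part 2: B1 = 736; threaded value p + q = 737; d = 24; -1*(24)^3 + 8*(24)^2 - 7*(24)^1 + 6 = (-13824) + (4608) + (-168) + (6) = -9378; answer -9378
Part 3: B2 = -9378; c = 72624; 72624 = 2^4 * 3 * 17 * 89; sigma = (1 + 2 + 4 + 8 + 16) * (1 + 3) * (1 + 17) * (1 + 89) = 31 * 4 * 18 * 90 = 200880; answer 200880

200880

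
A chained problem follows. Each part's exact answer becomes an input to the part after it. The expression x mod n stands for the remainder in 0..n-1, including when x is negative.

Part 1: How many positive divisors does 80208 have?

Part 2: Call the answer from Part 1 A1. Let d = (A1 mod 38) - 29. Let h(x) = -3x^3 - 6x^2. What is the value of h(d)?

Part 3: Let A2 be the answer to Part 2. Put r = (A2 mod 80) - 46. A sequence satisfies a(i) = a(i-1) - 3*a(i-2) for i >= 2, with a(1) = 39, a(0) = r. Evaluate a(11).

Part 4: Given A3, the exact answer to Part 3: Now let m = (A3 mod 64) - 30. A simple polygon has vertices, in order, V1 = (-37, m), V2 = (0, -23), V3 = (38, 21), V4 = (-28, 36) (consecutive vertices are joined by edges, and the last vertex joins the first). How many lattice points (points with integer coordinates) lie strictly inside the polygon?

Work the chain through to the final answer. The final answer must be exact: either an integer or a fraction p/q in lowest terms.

2167

Part 1: 80208 = 2^4 * 3^2 * 557; number of divisors = (4+1) * (2+1) * (1+1) = 30; answer 30
Part 2: A1 = 30; d = 1; -3*(1)^3 - 6*(1)^2 = (-3) + (-6) = -9; answer -9
Part 3: A2 = -9; r = 25; a(2) = 1*(39) - 3*(25) = -36; iterating: a(2)=-36, a(3)=-153, a(4)=-45, a(5)=414, a(6)=549, a(7)=-693, a(8)=-2340, a(9)=-261, a(10)=6759, a(11)=7542; answer 7542
Part 4: A3 = 7542; m = 24; cross terms: (-37*-23 - 0*24)=851, (0*21 - 38*-23)=874, (38*36 - -28*21)=1956, (-28*24 - -37*36)=660; twice the area = |4341| = 4341; area = 4341/2; boundary points = 1 + 2 + 3 + 3 = 9; strictly interior points = area - boundary/2 + 1 = 2167; answer 2167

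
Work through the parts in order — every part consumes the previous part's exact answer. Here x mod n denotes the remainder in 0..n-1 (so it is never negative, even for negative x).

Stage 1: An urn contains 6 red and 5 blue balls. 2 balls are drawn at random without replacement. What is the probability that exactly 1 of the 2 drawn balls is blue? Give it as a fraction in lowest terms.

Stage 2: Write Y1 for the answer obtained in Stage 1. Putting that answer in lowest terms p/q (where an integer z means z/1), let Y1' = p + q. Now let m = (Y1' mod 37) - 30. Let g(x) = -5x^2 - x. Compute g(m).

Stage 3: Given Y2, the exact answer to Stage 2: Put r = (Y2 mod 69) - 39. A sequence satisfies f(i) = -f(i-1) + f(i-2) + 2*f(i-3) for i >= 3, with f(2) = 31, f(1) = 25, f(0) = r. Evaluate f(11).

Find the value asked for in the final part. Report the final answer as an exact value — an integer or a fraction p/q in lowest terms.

105

Stage 1: total draws C(11,2) = 55; favorable C(5,1)*C(6,1) = 30; P = 6/11; answer 6/11
Stage 2: Y1 = 6/11; threaded value p + q = 17; m = -13; -5*(-13)^2 - 1*(-13)^1 = (-845) + (13) = -832; answer -832
Stage 3: Y2 = -832; r = 26; f(3) = -1*(31) + 1*(25) + 2*(26) = 46; iterating: f(3)=46, f(4)=35, f(5)=73, f(6)=54, f(7)=89, f(8)=111, f(9)=86, f(10)=203, f(11)=105; answer 105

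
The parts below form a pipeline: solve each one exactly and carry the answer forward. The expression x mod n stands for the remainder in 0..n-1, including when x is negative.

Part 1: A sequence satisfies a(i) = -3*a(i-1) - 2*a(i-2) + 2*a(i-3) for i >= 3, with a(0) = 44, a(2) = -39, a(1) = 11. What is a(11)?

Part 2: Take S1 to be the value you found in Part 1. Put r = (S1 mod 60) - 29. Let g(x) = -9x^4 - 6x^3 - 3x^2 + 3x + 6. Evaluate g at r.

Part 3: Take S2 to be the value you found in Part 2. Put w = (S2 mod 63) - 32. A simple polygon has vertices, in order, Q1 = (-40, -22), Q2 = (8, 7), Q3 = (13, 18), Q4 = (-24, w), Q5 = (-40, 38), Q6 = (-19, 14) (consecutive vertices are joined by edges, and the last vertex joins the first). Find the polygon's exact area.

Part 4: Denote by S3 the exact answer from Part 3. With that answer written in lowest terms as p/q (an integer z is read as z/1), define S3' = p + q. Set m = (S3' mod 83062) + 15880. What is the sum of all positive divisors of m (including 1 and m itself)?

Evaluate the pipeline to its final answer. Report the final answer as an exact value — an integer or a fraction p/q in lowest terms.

17658

Part 1: a(3) = -3*(-39) - 2*(11) + 2*(44) = 183; iterating: a(3)=183, a(4)=-449, a(5)=903, a(6)=-1445, a(7)=1631, a(8)=-197, a(9)=-5561, a(10)=20339, a(11)=-50289; answer -50289
Part 2: S1 = -50289; r = 22; -9*(22)^4 - 6*(22)^3 - 3*(22)^2 + 3*(22)^1 + 6 = (-2108304) + (-63888) + (-1452) + (66) + (6) = -2173572; answer -2173572
Part 3: S2 = -2173572; w = 22; cross terms: (-40*7 - 8*-22)=-104, (8*18 - 13*7)=53, (13*22 - -24*18)=718, (-24*38 - -40*22)=-32, (-40*14 - -19*38)=162, (-19*-22 - -40*14)=978; twice the area = |1775| = 1775; area = 1775/2; answer 1775/2
Part 4: S3 = 1775/2; threaded value p + q = 1777; m = 17657; 17657 is prime, so its only divisors are 1 and 17657; sigma = 1 + 17657 = 17658; answer 17658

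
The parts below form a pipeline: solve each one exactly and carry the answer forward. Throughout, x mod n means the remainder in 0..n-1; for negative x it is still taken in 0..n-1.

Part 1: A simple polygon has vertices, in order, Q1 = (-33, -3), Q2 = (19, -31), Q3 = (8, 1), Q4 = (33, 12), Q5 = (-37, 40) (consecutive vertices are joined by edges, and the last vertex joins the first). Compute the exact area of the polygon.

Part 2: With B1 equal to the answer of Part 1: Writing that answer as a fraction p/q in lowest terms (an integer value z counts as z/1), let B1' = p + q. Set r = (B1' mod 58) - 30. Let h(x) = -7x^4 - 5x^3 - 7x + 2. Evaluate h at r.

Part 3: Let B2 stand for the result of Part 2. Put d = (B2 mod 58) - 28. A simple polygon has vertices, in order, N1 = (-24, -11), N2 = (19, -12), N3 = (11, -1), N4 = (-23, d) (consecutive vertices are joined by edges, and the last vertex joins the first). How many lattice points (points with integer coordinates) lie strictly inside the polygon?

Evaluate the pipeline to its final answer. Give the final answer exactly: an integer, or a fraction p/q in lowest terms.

Part 1: cross terms: (-33*-31 - 19*-3)=1080, (19*1 - 8*-31)=267, (8*12 - 33*1)=63, (33*40 - -37*12)=1764, (-37*-3 - -33*40)=1431; twice the area = |4605| = 4605; area = 4605/2; answer 4605/2
Part 2: B1 = 4605/2; threaded value p + q = 4607; r = -5; -7*(-5)^4 - 5*(-5)^3 - 7*(-5)^1 + 2 = (-4375) + (625) + (35) + (2) = -3713; answer -3713
Part 3: B2 = -3713; d = 29; cross terms: (-24*-12 - 19*-11)=497, (19*-1 - 11*-12)=113, (11*29 - -23*-1)=296, (-23*-11 - -24*29)=949; twice the area = |1855| = 1855; area = 1855/2; boundary points = 1 + 1 + 2 + 1 = 5; strictly interior points = area - boundary/2 + 1 = 926; answer 926

926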